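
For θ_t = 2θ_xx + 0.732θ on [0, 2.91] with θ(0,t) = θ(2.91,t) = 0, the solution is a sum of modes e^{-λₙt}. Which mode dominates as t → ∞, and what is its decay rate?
Eigenvalues: λₙ = 2n²π²/2.91² - 0.732.
First three modes:
  n=1: λ₁ = 2π²/2.91² - 0.732 ≈ 1.599
  n=2: λ₂ = 8π²/2.91² - 0.732 ≈ 8.592
  n=3: λ₃ = 18π²/2.91² - 0.732 ≈ 20.247
Since 2π²/2.91² ≈ 2.331 > 0.732, all λₙ > 0.
The n=1 mode decays slowest → dominates as t → ∞.
Asymptotic: θ ~ c₁ sin(πx/2.91) e^{-λ₁t} with decay rate λ₁ ≈ 1.599.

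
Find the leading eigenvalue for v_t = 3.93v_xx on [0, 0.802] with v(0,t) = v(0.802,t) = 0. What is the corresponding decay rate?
Eigenvalues: λₙ = 3.93n²π²/0.802².
First three modes:
  n=1: λ₁ = 3.93π²/0.802² ≈ 60.304
  n=2: λ₂ = 15.72π²/0.802² ≈ 241.215 (4× faster decay)
  n=3: λ₃ = 35.37π²/0.802² ≈ 542.733 (9× faster decay)
As t → ∞, higher modes decay exponentially faster. The n=1 mode dominates: v ~ c₁ sin(πx/0.802) e^{-λ₁t}.
Decay rate: λ₁ = 3.93π²/0.802² ≈ 60.304.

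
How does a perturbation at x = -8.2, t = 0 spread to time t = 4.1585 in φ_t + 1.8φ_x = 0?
At x = -0.7147. The characteristic carries data from (-8.2, 0) to (-0.7147, 4.1585).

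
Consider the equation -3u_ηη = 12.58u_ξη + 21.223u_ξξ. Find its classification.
Rewriting in standard form: -21.223u_ξξ - 12.58u_ξη - 3u_ηη = 0. Elliptic. (A = -21.223, B = -12.58, C = -3 gives B² - 4AC = -96.4196.)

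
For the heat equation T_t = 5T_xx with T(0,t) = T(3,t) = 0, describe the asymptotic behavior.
T → 0. Heat diffuses out through both boundaries.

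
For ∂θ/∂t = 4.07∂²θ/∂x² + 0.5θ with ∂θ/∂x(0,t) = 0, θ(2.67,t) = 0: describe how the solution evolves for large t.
θ → 0. Diffusion dominates reaction (r=0.5 < κπ²/(4L²)≈1.41); solution decays.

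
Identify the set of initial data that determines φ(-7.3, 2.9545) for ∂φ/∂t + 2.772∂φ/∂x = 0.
A single point: x = -15.489874. The characteristic through (-7.3, 2.9545) is x - 2.772t = const, so x = -7.3 - 2.772·2.9545 = -15.489874.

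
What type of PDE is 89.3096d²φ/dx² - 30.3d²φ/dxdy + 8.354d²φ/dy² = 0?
With A = 89.3096, B = -30.3, C = 8.354, the discriminant is -2066.2795936. This is an elliptic PDE.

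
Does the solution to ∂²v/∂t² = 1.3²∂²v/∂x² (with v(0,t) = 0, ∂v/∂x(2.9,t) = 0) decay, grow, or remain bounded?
v oscillates (no decay). Energy is conserved; the solution oscillates indefinitely as standing waves.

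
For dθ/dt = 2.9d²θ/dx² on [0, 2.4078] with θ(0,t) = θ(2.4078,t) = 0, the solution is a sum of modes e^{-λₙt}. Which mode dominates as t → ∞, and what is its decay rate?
Eigenvalues: λₙ = 2.9n²π²/2.4078².
First three modes:
  n=1: λ₁ = 2.9π²/2.4078² ≈ 4.937
  n=2: λ₂ = 11.6π²/2.4078² ≈ 19.748 (4× faster decay)
  n=3: λ₃ = 26.1π²/2.4078² ≈ 44.432 (9× faster decay)
As t → ∞, higher modes decay exponentially faster. The n=1 mode dominates: θ ~ c₁ sin(πx/2.4078) e^{-λ₁t}.
Decay rate: λ₁ = 2.9π²/2.4078² ≈ 4.937.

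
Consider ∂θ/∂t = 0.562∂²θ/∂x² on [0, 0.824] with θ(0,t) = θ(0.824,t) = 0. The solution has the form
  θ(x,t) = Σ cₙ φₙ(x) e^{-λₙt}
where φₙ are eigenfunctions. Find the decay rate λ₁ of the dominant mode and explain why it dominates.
Eigenvalues: λₙ = 0.562n²π²/0.824².
First three modes:
  n=1: λ₁ = 0.562π²/0.824² ≈ 8.169
  n=2: λ₂ = 2.248π²/0.824² ≈ 32.677 (4× faster decay)
  n=3: λ₃ = 5.058π²/0.824² ≈ 73.523 (9× faster decay)
As t → ∞, higher modes decay exponentially faster. The n=1 mode dominates: θ ~ c₁ sin(πx/0.824) e^{-λ₁t}.
Decay rate: λ₁ = 0.562π²/0.824² ≈ 8.169.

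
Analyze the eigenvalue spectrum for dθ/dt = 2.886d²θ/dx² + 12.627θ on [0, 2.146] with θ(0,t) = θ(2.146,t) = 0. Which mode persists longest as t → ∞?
Eigenvalues: λₙ = 2.886n²π²/2.146² - 12.627.
First three modes:
  n=1: λ₁ = 2.886π²/2.146² - 12.627 ≈ -6.442
  n=2: λ₂ = 11.544π²/2.146² - 12.627 ≈ 12.113
  n=3: λ₃ = 25.974π²/2.146² - 12.627 ≈ 43.038
Since 2.886π²/2.146² ≈ 6.185 < 12.627, λ₁ < 0.
The n=1 mode grows fastest (−λₙ is largest for n=1) → dominates.
Asymptotic: θ ~ c₁ sin(πx/2.146) e^{6.442t} (exponential growth at rate −λ₁ ≈ 6.442).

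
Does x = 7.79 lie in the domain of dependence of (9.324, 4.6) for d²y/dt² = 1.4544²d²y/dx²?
Yes. The domain of dependence is [2.63376, 16.01424], and 7.79 ∈ [2.63376, 16.01424].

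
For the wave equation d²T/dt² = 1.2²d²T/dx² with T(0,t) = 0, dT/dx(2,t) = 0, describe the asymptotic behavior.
T oscillates (no decay). Energy is conserved; the solution oscillates indefinitely as standing waves.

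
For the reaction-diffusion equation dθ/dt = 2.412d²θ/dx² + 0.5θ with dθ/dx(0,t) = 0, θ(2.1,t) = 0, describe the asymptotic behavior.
θ → 0. Diffusion dominates reaction (r=0.5 < κπ²/(4L²)≈1.35); solution decays.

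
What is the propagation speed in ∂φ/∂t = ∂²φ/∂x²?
Infinite. The heat equation is parabolic, not hyperbolic, so disturbances propagate instantly.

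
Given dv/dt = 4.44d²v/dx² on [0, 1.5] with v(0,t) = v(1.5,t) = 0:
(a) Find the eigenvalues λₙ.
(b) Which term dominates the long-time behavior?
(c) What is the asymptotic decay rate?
Eigenvalues: λₙ = 4.44n²π²/1.5².
First three modes:
  n=1: λ₁ = 4.44π²/1.5² ≈ 19.476
  n=2: λ₂ = 17.76π²/1.5² ≈ 77.904 (4× faster decay)
  n=3: λ₃ = 39.96π²/1.5² ≈ 175.284 (9× faster decay)
As t → ∞, higher modes decay exponentially faster. The n=1 mode dominates: v ~ c₁ sin(πx/1.5) e^{-λ₁t}.
Decay rate: λ₁ = 4.44π²/1.5² ≈ 19.476.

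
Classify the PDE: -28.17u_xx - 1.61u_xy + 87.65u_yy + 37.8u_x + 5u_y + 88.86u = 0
A = -28.17, B = -1.61, C = 87.65. Discriminant B² - 4AC = 9878.9941. Since 9878.9941 > 0, hyperbolic.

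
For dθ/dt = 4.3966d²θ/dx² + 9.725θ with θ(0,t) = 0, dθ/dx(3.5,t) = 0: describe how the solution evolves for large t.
θ grows unboundedly. Reaction dominates diffusion (r=9.725 > κπ²/(4L²)≈0.89); solution grows exponentially.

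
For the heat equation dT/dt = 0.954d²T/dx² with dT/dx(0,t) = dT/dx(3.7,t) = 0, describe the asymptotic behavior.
T → constant (steady state). Heat is conserved (no flux at boundaries); solution approaches the spatial average.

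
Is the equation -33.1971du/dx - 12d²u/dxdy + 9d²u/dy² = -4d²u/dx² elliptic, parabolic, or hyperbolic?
Rewriting in standard form: 4d²u/dx² - 12d²u/dxdy + 9d²u/dy² - 33.1971du/dx = 0. Computing B² - 4AC with A = 4, B = -12, C = 9: discriminant = 0 (zero). Answer: parabolic.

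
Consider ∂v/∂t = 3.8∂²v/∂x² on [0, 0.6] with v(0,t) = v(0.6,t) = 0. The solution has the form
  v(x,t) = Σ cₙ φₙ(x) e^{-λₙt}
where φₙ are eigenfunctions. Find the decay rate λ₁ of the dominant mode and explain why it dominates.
Eigenvalues: λₙ = 3.8n²π²/0.6².
First three modes:
  n=1: λ₁ = 3.8π²/0.6² ≈ 104.179
  n=2: λ₂ = 15.2π²/0.6² ≈ 416.717 (4× faster decay)
  n=3: λ₃ = 34.2π²/0.6² ≈ 937.612 (9× faster decay)
As t → ∞, higher modes decay exponentially faster. The n=1 mode dominates: v ~ c₁ sin(πx/0.6) e^{-λ₁t}.
Decay rate: λ₁ = 3.8π²/0.6² ≈ 104.179.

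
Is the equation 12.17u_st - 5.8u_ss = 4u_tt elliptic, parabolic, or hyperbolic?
Rewriting in standard form: -5.8u_ss + 12.17u_st - 4u_tt = 0. Computing B² - 4AC with A = -5.8, B = 12.17, C = -4: discriminant = 55.3089 (positive). Answer: hyperbolic.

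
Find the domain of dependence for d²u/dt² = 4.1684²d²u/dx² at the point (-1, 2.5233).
Domain of dependence: [-11.51812372, 9.51812372]. Signals travel at speed 4.1684, so data within |x - -1| ≤ 4.1684·2.5233 = 10.51812372 can reach the point.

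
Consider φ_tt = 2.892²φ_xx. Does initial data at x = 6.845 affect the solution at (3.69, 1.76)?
Yes. The domain of dependence is [-1.39992, 8.77992], and 6.845 ∈ [-1.39992, 8.77992].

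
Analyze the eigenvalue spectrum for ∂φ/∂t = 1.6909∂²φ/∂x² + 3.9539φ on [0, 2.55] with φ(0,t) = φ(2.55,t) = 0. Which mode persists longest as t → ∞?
Eigenvalues: λₙ = 1.6909n²π²/2.55² - 3.9539.
First three modes:
  n=1: λ₁ = 1.6909π²/2.55² - 3.9539 ≈ -1.387
  n=2: λ₂ = 6.7636π²/2.55² - 3.9539 ≈ 6.312
  n=3: λ₃ = 15.2181π²/2.55² - 3.9539 ≈ 19.144
Since 1.6909π²/2.55² ≈ 2.566 < 3.9539, λ₁ < 0.
The n=1 mode grows fastest (−λₙ is largest for n=1) → dominates.
Asymptotic: φ ~ c₁ sin(πx/2.55) e^{1.387t} (exponential growth at rate −λ₁ ≈ 1.387).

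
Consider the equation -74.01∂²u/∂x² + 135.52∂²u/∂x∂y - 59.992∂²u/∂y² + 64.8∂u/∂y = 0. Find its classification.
Hyperbolic. (A = -74.01, B = 135.52, C = -59.992 gives B² - 4AC = 605.63872.)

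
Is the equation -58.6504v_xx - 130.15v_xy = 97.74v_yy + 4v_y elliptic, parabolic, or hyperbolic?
Rewriting in standard form: -58.6504v_xx - 130.15v_xy - 97.74v_yy - 4v_y = 0. Computing B² - 4AC with A = -58.6504, B = -130.15, C = -97.74: discriminant = -5990.937884 (negative). Answer: elliptic.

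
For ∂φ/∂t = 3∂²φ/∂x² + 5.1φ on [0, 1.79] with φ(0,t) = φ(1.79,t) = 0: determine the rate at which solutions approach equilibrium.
Eigenvalues: λₙ = 3n²π²/1.79² - 5.1.
First three modes:
  n=1: λ₁ = 3π²/1.79² - 5.1 ≈ 4.141
  n=2: λ₂ = 12π²/1.79² - 5.1 ≈ 31.864
  n=3: λ₃ = 27π²/1.79² - 5.1 ≈ 78.068
Since 3π²/1.79² ≈ 9.241 > 5.1, all λₙ > 0.
The n=1 mode decays slowest → dominates as t → ∞.
Asymptotic: φ ~ c₁ sin(πx/1.79) e^{-λ₁t} with decay rate λ₁ ≈ 4.141.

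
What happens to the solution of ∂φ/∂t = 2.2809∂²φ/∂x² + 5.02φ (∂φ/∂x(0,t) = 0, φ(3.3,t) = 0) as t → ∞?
φ grows unboundedly. Reaction dominates diffusion (r=5.02 > κπ²/(4L²)≈0.52); solution grows exponentially.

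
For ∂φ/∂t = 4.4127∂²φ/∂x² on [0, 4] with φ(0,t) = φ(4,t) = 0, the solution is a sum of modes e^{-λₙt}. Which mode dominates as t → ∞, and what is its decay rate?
Eigenvalues: λₙ = 4.4127n²π²/4².
First three modes:
  n=1: λ₁ = 4.4127π²/4² ≈ 2.722
  n=2: λ₂ = 17.6508π²/4² ≈ 10.888 (4× faster decay)
  n=3: λ₃ = 39.7143π²/4² ≈ 24.498 (9× faster decay)
As t → ∞, higher modes decay exponentially faster. The n=1 mode dominates: φ ~ c₁ sin(πx/4) e^{-λ₁t}.
Decay rate: λ₁ = 4.4127π²/4² ≈ 2.722.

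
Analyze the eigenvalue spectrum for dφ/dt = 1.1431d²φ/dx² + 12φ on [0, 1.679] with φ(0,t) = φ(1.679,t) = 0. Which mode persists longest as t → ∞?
Eigenvalues: λₙ = 1.1431n²π²/1.679² - 12.
First three modes:
  n=1: λ₁ = 1.1431π²/1.679² - 12 ≈ -7.998
  n=2: λ₂ = 4.5724π²/1.679² - 12 ≈ 4.008
  n=3: λ₃ = 10.2879π²/1.679² - 12 ≈ 24.018
Since 1.1431π²/1.679² ≈ 4.002 < 12, λ₁ < 0.
The n=1 mode grows fastest (−λₙ is largest for n=1) → dominates.
Asymptotic: φ ~ c₁ sin(πx/1.679) e^{7.998t} (exponential growth at rate −λ₁ ≈ 7.998).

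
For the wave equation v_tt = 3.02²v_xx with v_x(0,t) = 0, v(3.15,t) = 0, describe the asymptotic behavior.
v oscillates (no decay). Energy is conserved; the solution oscillates indefinitely as standing waves.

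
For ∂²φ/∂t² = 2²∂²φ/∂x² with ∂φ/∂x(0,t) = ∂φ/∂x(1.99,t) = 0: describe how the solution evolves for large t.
φ oscillates about a mean that drifts linearly in t (generically unbounded; no decay). There is no damping, so the nonconstant modes persist as standing waves (energy conserved, no decay). But with Neumann conditions at both ends the constant mode has eigenvalue 0: the spatial mean M(t) of φ satisfies M'' = 0, so M(t) = M(0) + M'(0)·t. Unless the initial velocity has zero mean (∫φ_t(x,0)dx = 0), the solution grows linearly in t (unbounded, though not exponentially); if it does have zero mean, the solution stays bounded and simply oscillates.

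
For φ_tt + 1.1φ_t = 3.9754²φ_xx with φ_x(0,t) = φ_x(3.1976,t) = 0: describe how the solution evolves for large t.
φ → constant (steady state). Damping (γ=1.1) dissipates the nonconstant modes; with Neumann BCs the spatial average obeys M''+γM'=0 and tends to a finite limit.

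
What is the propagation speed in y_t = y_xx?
Infinite. The heat equation is parabolic, not hyperbolic, so disturbances propagate instantly.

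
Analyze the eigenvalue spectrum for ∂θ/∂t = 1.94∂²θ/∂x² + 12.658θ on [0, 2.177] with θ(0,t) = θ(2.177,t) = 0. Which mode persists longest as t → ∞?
Eigenvalues: λₙ = 1.94n²π²/2.177² - 12.658.
First three modes:
  n=1: λ₁ = 1.94π²/2.177² - 12.658 ≈ -8.618
  n=2: λ₂ = 7.76π²/2.177² - 12.658 ≈ 3.502
  n=3: λ₃ = 17.46π²/2.177² - 12.658 ≈ 23.702
Since 1.94π²/2.177² ≈ 4.04 < 12.658, λ₁ < 0.
The n=1 mode grows fastest (−λₙ is largest for n=1) → dominates.
Asymptotic: θ ~ c₁ sin(πx/2.177) e^{8.618t} (exponential growth at rate −λ₁ ≈ 8.618).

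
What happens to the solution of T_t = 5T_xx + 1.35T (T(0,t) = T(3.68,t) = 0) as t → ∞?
T → 0. Diffusion dominates reaction (r=1.35 < κπ²/L²≈3.64); solution decays.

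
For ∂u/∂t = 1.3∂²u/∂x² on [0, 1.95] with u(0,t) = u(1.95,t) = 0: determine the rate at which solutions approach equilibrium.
Eigenvalues: λₙ = 1.3n²π²/1.95².
First three modes:
  n=1: λ₁ = 1.3π²/1.95² ≈ 3.374
  n=2: λ₂ = 5.2π²/1.95² ≈ 13.497 (4× faster decay)
  n=3: λ₃ = 11.7π²/1.95² ≈ 30.368 (9× faster decay)
As t → ∞, higher modes decay exponentially faster. The n=1 mode dominates: u ~ c₁ sin(πx/1.95) e^{-λ₁t}.
Decay rate: λ₁ = 1.3π²/1.95² ≈ 3.374.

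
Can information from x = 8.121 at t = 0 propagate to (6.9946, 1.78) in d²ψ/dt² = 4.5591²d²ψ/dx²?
Yes. The domain of dependence is [-1.120598, 15.109798], and 8.121 ∈ [-1.120598, 15.109798].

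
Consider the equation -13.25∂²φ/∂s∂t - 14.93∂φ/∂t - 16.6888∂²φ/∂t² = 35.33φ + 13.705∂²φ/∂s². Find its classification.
Rewriting in standard form: -13.705∂²φ/∂s² - 13.25∂²φ/∂s∂t - 16.6888∂²φ/∂t² - 14.93∂φ/∂t - 35.33φ = 0. Elliptic. (A = -13.705, B = -13.25, C = -16.6888 gives B² - 4AC = -739.317516.)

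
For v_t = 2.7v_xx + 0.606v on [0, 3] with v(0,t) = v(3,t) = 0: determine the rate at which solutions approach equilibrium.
Eigenvalues: λₙ = 2.7n²π²/3² - 0.606.
First three modes:
  n=1: λ₁ = 2.7π²/3² - 0.606 ≈ 2.355
  n=2: λ₂ = 10.8π²/3² - 0.606 ≈ 11.238
  n=3: λ₃ = 24.3π²/3² - 0.606 ≈ 26.042
Since 2.7π²/3² ≈ 2.961 > 0.606, all λₙ > 0.
The n=1 mode decays slowest → dominates as t → ∞.
Asymptotic: v ~ c₁ sin(πx/3) e^{-λ₁t} with decay rate λ₁ ≈ 2.355.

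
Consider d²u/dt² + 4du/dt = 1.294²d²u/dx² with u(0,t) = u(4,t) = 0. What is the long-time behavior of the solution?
As t → ∞, u → 0. Damping (γ=4) dissipates energy; oscillations decay exponentially.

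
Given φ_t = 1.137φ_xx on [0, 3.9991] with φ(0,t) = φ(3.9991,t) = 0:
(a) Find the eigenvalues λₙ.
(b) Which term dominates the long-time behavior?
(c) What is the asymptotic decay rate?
Eigenvalues: λₙ = 1.137n²π²/3.9991².
First three modes:
  n=1: λ₁ = 1.137π²/3.9991² ≈ 0.702
  n=2: λ₂ = 4.548π²/3.9991² ≈ 2.807 (4× faster decay)
  n=3: λ₃ = 10.233π²/3.9991² ≈ 6.315 (9× faster decay)
As t → ∞, higher modes decay exponentially faster. The n=1 mode dominates: φ ~ c₁ sin(πx/3.9991) e^{-λ₁t}.
Decay rate: λ₁ = 1.137π²/3.9991² ≈ 0.702.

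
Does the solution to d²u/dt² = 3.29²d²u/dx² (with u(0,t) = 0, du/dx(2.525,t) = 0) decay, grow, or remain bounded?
u oscillates (no decay). Energy is conserved; the solution oscillates indefinitely as standing waves.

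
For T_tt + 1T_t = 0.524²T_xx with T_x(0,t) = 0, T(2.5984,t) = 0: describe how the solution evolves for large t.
T → 0. Damping (γ=1) dissipates energy; oscillations decay exponentially.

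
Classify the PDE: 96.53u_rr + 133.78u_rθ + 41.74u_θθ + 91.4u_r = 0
A = 96.53, B = 133.78, C = 41.74. Discriminant B² - 4AC = 1780.4396. Since 1780.4396 > 0, hyperbolic.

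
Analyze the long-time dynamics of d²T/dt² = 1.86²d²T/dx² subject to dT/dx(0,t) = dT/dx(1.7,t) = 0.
Long-time behavior: T oscillates about a mean that drifts linearly in t (generically unbounded; no decay). There is no damping, so the nonconstant modes persist as standing waves (energy conserved, no decay). But with Neumann conditions at both ends the constant mode has eigenvalue 0: the spatial mean M(t) of T satisfies M'' = 0, so M(t) = M(0) + M'(0)·t. Unless the initial velocity has zero mean (∫T_t(x,0)dx = 0), the solution grows linearly in t (unbounded, though not exponentially); if it does have zero mean, the solution stays bounded and simply oscillates.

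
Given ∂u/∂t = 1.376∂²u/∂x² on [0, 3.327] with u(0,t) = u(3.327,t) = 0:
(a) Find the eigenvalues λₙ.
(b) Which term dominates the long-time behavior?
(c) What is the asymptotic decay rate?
Eigenvalues: λₙ = 1.376n²π²/3.327².
First three modes:
  n=1: λ₁ = 1.376π²/3.327² ≈ 1.227
  n=2: λ₂ = 5.504π²/3.327² ≈ 4.908 (4× faster decay)
  n=3: λ₃ = 12.384π²/3.327² ≈ 11.042 (9× faster decay)
As t → ∞, higher modes decay exponentially faster. The n=1 mode dominates: u ~ c₁ sin(πx/3.327) e^{-λ₁t}.
Decay rate: λ₁ = 1.376π²/3.327² ≈ 1.227.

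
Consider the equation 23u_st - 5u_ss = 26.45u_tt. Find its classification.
Rewriting in standard form: -5u_ss + 23u_st - 26.45u_tt = 0. Parabolic. (A = -5, B = 23, C = -26.45 gives B² - 4AC = 0.)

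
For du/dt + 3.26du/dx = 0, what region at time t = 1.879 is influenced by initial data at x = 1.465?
At x = 7.59054. The characteristic carries data from (1.465, 0) to (7.59054, 1.879).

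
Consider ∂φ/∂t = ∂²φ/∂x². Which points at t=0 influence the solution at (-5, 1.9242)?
The entire real line. The heat equation has infinite propagation speed: any initial disturbance instantly affects all points (though exponentially small far away).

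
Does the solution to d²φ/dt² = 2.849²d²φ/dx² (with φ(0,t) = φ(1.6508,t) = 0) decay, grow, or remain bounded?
φ oscillates (no decay). Energy is conserved; the solution oscillates indefinitely as standing waves.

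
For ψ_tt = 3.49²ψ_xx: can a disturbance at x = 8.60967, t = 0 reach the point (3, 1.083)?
No. The domain of dependence is [-0.77967, 6.77967], and 8.60967 is outside this interval.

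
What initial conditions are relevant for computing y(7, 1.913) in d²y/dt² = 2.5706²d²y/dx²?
Domain of dependence: [2.0824422, 11.9175578]. Signals travel at speed 2.5706, so data within |x - 7| ≤ 2.5706·1.913 = 4.9175578 can reach the point.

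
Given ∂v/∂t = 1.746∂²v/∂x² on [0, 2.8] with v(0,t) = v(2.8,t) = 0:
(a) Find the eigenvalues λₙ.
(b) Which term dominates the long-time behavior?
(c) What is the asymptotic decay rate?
Eigenvalues: λₙ = 1.746n²π²/2.8².
First three modes:
  n=1: λ₁ = 1.746π²/2.8² ≈ 2.198
  n=2: λ₂ = 6.984π²/2.8² ≈ 8.792 (4× faster decay)
  n=3: λ₃ = 15.714π²/2.8² ≈ 19.782 (9× faster decay)
As t → ∞, higher modes decay exponentially faster. The n=1 mode dominates: v ~ c₁ sin(πx/2.8) e^{-λ₁t}.
Decay rate: λ₁ = 1.746π²/2.8² ≈ 2.198.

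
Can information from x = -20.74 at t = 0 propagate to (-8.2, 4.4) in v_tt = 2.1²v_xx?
No. The domain of dependence is [-17.44, 1.04], and -20.74 is outside this interval.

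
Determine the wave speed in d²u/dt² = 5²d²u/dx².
Speed = 5. Information travels along characteristics x = x₀ ± 5t.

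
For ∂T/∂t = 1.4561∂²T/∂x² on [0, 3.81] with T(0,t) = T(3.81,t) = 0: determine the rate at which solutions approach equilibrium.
Eigenvalues: λₙ = 1.4561n²π²/3.81².
First three modes:
  n=1: λ₁ = 1.4561π²/3.81² ≈ 0.99
  n=2: λ₂ = 5.8244π²/3.81² ≈ 3.96 (4× faster decay)
  n=3: λ₃ = 13.1049π²/3.81² ≈ 8.91 (9× faster decay)
As t → ∞, higher modes decay exponentially faster. The n=1 mode dominates: T ~ c₁ sin(πx/3.81) e^{-λ₁t}.
Decay rate: λ₁ = 1.4561π²/3.81² ≈ 0.99.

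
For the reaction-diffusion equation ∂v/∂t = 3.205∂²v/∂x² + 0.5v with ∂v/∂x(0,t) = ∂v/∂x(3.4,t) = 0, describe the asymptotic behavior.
v grows unboundedly. With Neumann BCs the constant mode has diffusion eigenvalue 0, so any r > 0 makes it grow like e^(0.5t); solution grows exponentially.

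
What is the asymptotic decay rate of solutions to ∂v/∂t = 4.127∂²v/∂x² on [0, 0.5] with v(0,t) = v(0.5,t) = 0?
Eigenvalues: λₙ = 4.127n²π²/0.5².
First three modes:
  n=1: λ₁ = 4.127π²/0.5² ≈ 162.927
  n=2: λ₂ = 16.508π²/0.5² ≈ 651.71 (4× faster decay)
  n=3: λ₃ = 37.143π²/0.5² ≈ 1466.347 (9× faster decay)
As t → ∞, higher modes decay exponentially faster. The n=1 mode dominates: v ~ c₁ sin(πx/0.5) e^{-λ₁t}.
Decay rate: λ₁ = 4.127π²/0.5² ≈ 162.927.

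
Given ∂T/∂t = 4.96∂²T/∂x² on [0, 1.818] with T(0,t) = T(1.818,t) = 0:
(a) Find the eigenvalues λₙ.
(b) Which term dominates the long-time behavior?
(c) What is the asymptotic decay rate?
Eigenvalues: λₙ = 4.96n²π²/1.818².
First three modes:
  n=1: λ₁ = 4.96π²/1.818² ≈ 14.811
  n=2: λ₂ = 19.84π²/1.818² ≈ 59.245 (4× faster decay)
  n=3: λ₃ = 44.64π²/1.818² ≈ 133.302 (9× faster decay)
As t → ∞, higher modes decay exponentially faster. The n=1 mode dominates: T ~ c₁ sin(πx/1.818) e^{-λ₁t}.
Decay rate: λ₁ = 4.96π²/1.818² ≈ 14.811.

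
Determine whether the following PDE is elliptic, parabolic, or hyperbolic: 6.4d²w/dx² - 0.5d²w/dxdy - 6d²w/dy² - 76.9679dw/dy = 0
Coefficients: A = 6.4, B = -0.5, C = -6. B² - 4AC = 153.85, which is positive, so the equation is hyperbolic.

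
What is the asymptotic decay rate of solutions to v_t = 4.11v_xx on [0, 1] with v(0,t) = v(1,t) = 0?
Eigenvalues: λₙ = 4.11n²π².
First three modes:
  n=1: λ₁ = 4.11π² ≈ 40.564
  n=2: λ₂ = 16.44π² ≈ 162.256 (4× faster decay)
  n=3: λ₃ = 36.99π² ≈ 365.077 (9× faster decay)
As t → ∞, higher modes decay exponentially faster. The n=1 mode dominates: v ~ c₁ sin(πx) e^{-λ₁t}.
Decay rate: λ₁ = 4.11π² ≈ 40.564.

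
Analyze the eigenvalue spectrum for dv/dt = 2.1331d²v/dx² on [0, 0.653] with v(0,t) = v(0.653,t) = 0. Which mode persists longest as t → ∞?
Eigenvalues: λₙ = 2.1331n²π²/0.653².
First three modes:
  n=1: λ₁ = 2.1331π²/0.653² ≈ 49.372
  n=2: λ₂ = 8.5324π²/0.653² ≈ 197.49 (4× faster decay)
  n=3: λ₃ = 19.1979π²/0.653² ≈ 444.352 (9× faster decay)
As t → ∞, higher modes decay exponentially faster. The n=1 mode dominates: v ~ c₁ sin(πx/0.653) e^{-λ₁t}.
Decay rate: λ₁ = 2.1331π²/0.653² ≈ 49.372.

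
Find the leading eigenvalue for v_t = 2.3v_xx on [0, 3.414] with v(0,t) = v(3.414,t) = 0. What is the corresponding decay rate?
Eigenvalues: λₙ = 2.3n²π²/3.414².
First three modes:
  n=1: λ₁ = 2.3π²/3.414² ≈ 1.948
  n=2: λ₂ = 9.2π²/3.414² ≈ 7.79 (4× faster decay)
  n=3: λ₃ = 20.7π²/3.414² ≈ 17.528 (9× faster decay)
As t → ∞, higher modes decay exponentially faster. The n=1 mode dominates: v ~ c₁ sin(πx/3.414) e^{-λ₁t}.
Decay rate: λ₁ = 2.3π²/3.414² ≈ 1.948.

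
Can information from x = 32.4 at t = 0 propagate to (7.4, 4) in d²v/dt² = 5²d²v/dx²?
No. The domain of dependence is [-12.6, 27.4], and 32.4 is outside this interval.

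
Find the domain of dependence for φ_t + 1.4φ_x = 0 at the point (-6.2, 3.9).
A single point: x = -11.66. The characteristic through (-6.2, 3.9) is x - 1.4t = const, so x = -6.2 - 1.4·3.9 = -11.66.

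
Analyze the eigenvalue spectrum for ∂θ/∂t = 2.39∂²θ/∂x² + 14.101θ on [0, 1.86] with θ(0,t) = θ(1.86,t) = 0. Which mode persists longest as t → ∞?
Eigenvalues: λₙ = 2.39n²π²/1.86² - 14.101.
First three modes:
  n=1: λ₁ = 2.39π²/1.86² - 14.101 ≈ -7.283
  n=2: λ₂ = 9.56π²/1.86² - 14.101 ≈ 13.172
  n=3: λ₃ = 21.51π²/1.86² - 14.101 ≈ 47.263
Since 2.39π²/1.86² ≈ 6.818 < 14.101, λ₁ < 0.
The n=1 mode grows fastest (−λₙ is largest for n=1) → dominates.
Asymptotic: θ ~ c₁ sin(πx/1.86) e^{7.283t} (exponential growth at rate −λ₁ ≈ 7.283).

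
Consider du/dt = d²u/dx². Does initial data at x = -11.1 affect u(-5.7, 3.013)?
Yes, for any finite x. The heat equation has infinite propagation speed, so all initial data affects all points at any t > 0.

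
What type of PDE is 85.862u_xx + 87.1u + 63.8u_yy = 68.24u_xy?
Rewriting in standard form: 85.862u_xx - 68.24u_xy + 63.8u_yy + 87.1u = 0. With A = 85.862, B = -68.24, C = 63.8, the discriminant is -17255.2848. This is an elliptic PDE.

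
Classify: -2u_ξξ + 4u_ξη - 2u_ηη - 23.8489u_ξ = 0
Parabolic (discriminant = 0).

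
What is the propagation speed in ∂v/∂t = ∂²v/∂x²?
Infinite. The heat equation is parabolic, not hyperbolic, so disturbances propagate instantly.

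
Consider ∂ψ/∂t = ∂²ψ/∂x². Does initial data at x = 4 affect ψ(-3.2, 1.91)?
Yes, for any finite x. The heat equation has infinite propagation speed, so all initial data affects all points at any t > 0.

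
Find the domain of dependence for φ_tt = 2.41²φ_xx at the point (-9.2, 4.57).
Domain of dependence: [-20.2137, 1.8137]. Signals travel at speed 2.41, so data within |x - -9.2| ≤ 2.41·4.57 = 11.0137 can reach the point.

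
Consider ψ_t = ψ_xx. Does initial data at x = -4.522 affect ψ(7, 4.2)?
Yes, for any finite x. The heat equation has infinite propagation speed, so all initial data affects all points at any t > 0.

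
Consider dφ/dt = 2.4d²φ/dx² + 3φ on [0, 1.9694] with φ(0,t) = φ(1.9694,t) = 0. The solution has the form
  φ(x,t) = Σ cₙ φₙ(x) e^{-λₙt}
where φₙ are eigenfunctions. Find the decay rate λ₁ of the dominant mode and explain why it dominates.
Eigenvalues: λₙ = 2.4n²π²/1.9694² - 3.
First three modes:
  n=1: λ₁ = 2.4π²/1.9694² - 3 ≈ 3.107
  n=2: λ₂ = 9.6π²/1.9694² - 3 ≈ 21.429
  n=3: λ₃ = 21.6π²/1.9694² - 3 ≈ 51.965
Since 2.4π²/1.9694² ≈ 6.107 > 3, all λₙ > 0.
The n=1 mode decays slowest → dominates as t → ∞.
Asymptotic: φ ~ c₁ sin(πx/1.9694) e^{-λ₁t} with decay rate λ₁ ≈ 3.107.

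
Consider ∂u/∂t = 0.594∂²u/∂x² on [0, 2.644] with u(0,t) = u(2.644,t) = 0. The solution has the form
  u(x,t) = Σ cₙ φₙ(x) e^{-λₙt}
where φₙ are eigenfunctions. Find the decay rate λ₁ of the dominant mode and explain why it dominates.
Eigenvalues: λₙ = 0.594n²π²/2.644².
First three modes:
  n=1: λ₁ = 0.594π²/2.644² ≈ 0.839
  n=2: λ₂ = 2.376π²/2.644² ≈ 3.354 (4× faster decay)
  n=3: λ₃ = 5.346π²/2.644² ≈ 7.548 (9× faster decay)
As t → ∞, higher modes decay exponentially faster. The n=1 mode dominates: u ~ c₁ sin(πx/2.644) e^{-λ₁t}.
Decay rate: λ₁ = 0.594π²/2.644² ≈ 0.839.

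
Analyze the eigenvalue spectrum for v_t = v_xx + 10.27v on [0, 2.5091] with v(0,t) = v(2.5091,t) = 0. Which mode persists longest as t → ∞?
Eigenvalues: λₙ = n²π²/2.5091² - 10.27.
First three modes:
  n=1: λ₁ = π²/2.5091² - 10.27 ≈ -8.702
  n=2: λ₂ = 4π²/2.5091² - 10.27 ≈ -3.999
  n=3: λ₃ = 9π²/2.5091² - 10.27 ≈ 3.839
Since π²/2.5091² ≈ 1.568 < 10.27, λ₁ < 0.
The n=1 mode grows fastest (−λₙ is largest for n=1) → dominates.
Asymptotic: v ~ c₁ sin(πx/2.5091) e^{8.702t} (exponential growth at rate −λ₁ ≈ 8.702).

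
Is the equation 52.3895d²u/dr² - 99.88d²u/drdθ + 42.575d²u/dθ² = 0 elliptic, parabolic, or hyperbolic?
Computing B² - 4AC with A = 52.3895, B = -99.88, C = 42.575: discriminant = 1054.08255 (positive). Answer: hyperbolic.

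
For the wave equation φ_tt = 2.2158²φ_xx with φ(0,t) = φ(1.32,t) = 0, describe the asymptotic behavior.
φ oscillates (no decay). Energy is conserved; the solution oscillates indefinitely as standing waves.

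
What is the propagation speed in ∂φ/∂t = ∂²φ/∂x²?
Infinite. The heat equation is parabolic, not hyperbolic, so disturbances propagate instantly.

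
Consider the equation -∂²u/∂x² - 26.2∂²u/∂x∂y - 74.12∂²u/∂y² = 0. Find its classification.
Hyperbolic. (A = -1, B = -26.2, C = -74.12 gives B² - 4AC = 389.96.)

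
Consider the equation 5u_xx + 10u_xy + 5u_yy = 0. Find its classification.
Parabolic. (A = 5, B = 10, C = 5 gives B² - 4AC = 0.)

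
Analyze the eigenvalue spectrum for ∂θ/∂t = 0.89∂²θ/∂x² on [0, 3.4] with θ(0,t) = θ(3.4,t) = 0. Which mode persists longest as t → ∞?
Eigenvalues: λₙ = 0.89n²π²/3.4².
First three modes:
  n=1: λ₁ = 0.89π²/3.4² ≈ 0.76
  n=2: λ₂ = 3.56π²/3.4² ≈ 3.039 (4× faster decay)
  n=3: λ₃ = 8.01π²/3.4² ≈ 6.839 (9× faster decay)
As t → ∞, higher modes decay exponentially faster. The n=1 mode dominates: θ ~ c₁ sin(πx/3.4) e^{-λ₁t}.
Decay rate: λ₁ = 0.89π²/3.4² ≈ 0.76.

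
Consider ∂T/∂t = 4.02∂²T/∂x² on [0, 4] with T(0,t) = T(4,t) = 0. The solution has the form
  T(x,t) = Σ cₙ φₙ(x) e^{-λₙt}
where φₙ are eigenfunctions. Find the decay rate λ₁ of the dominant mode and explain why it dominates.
Eigenvalues: λₙ = 4.02n²π²/4².
First three modes:
  n=1: λ₁ = 4.02π²/4² ≈ 2.48
  n=2: λ₂ = 16.08π²/4² ≈ 9.919 (4× faster decay)
  n=3: λ₃ = 36.18π²/4² ≈ 22.318 (9× faster decay)
As t → ∞, higher modes decay exponentially faster. The n=1 mode dominates: T ~ c₁ sin(πx/4) e^{-λ₁t}.
Decay rate: λ₁ = 4.02π²/4² ≈ 2.48.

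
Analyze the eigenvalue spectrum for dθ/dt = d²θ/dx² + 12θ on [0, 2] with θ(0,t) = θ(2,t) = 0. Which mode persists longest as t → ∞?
Eigenvalues: λₙ = n²π²/2² - 12.
First three modes:
  n=1: λ₁ = π²/2² - 12 ≈ -9.533
  n=2: λ₂ = 4π²/2² - 12 ≈ -2.13
  n=3: λ₃ = 9π²/2² - 12 ≈ 10.207
Since π²/2² ≈ 2.467 < 12, λ₁ < 0.
The n=1 mode grows fastest (−λₙ is largest for n=1) → dominates.
Asymptotic: θ ~ c₁ sin(πx/2) e^{9.533t} (exponential growth at rate −λ₁ ≈ 9.533).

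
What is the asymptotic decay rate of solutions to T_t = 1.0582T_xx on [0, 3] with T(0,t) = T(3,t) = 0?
Eigenvalues: λₙ = 1.0582n²π²/3².
First three modes:
  n=1: λ₁ = 1.0582π²/3² ≈ 1.16
  n=2: λ₂ = 4.2328π²/3² ≈ 4.642 (4× faster decay)
  n=3: λ₃ = 9.5238π²/3² ≈ 10.444 (9× faster decay)
As t → ∞, higher modes decay exponentially faster. The n=1 mode dominates: T ~ c₁ sin(πx/3) e^{-λ₁t}.
Decay rate: λ₁ = 1.0582π²/3² ≈ 1.16.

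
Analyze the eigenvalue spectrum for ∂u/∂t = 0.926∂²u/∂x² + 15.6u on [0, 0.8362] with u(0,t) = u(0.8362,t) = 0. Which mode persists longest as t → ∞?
Eigenvalues: λₙ = 0.926n²π²/0.8362² - 15.6.
First three modes:
  n=1: λ₁ = 0.926π²/0.8362² - 15.6 ≈ -2.53
  n=2: λ₂ = 3.704π²/0.8362² - 15.6 ≈ 36.682
  n=3: λ₃ = 8.334π²/0.8362² - 15.6 ≈ 102.034
Since 0.926π²/0.8362² ≈ 13.07 < 15.6, λ₁ < 0.
The n=1 mode grows fastest (−λₙ is largest for n=1) → dominates.
Asymptotic: u ~ c₁ sin(πx/0.8362) e^{2.53t} (exponential growth at rate −λ₁ ≈ 2.53).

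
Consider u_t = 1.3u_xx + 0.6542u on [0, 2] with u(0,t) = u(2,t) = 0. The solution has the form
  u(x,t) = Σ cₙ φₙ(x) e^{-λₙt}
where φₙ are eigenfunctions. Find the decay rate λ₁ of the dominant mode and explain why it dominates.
Eigenvalues: λₙ = 1.3n²π²/2² - 0.6542.
First three modes:
  n=1: λ₁ = 1.3π²/2² - 0.6542 ≈ 2.553
  n=2: λ₂ = 5.2π²/2² - 0.6542 ≈ 12.176
  n=3: λ₃ = 11.7π²/2² - 0.6542 ≈ 28.214
Since 1.3π²/2² ≈ 3.208 > 0.6542, all λₙ > 0.
The n=1 mode decays slowest → dominates as t → ∞.
Asymptotic: u ~ c₁ sin(πx/2) e^{-λ₁t} with decay rate λ₁ ≈ 2.553.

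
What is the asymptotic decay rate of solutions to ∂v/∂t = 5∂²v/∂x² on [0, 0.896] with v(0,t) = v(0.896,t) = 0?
Eigenvalues: λₙ = 5n²π²/0.896².
First three modes:
  n=1: λ₁ = 5π²/0.896² ≈ 61.469
  n=2: λ₂ = 20π²/0.896² ≈ 245.875 (4× faster decay)
  n=3: λ₃ = 45π²/0.896² ≈ 553.218 (9× faster decay)
As t → ∞, higher modes decay exponentially faster. The n=1 mode dominates: v ~ c₁ sin(πx/0.896) e^{-λ₁t}.
Decay rate: λ₁ = 5π²/0.896² ≈ 61.469.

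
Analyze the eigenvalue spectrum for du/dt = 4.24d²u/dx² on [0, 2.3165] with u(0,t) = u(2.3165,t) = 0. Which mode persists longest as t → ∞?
Eigenvalues: λₙ = 4.24n²π²/2.3165².
First three modes:
  n=1: λ₁ = 4.24π²/2.3165² ≈ 7.798
  n=2: λ₂ = 16.96π²/2.3165² ≈ 31.193 (4× faster decay)
  n=3: λ₃ = 38.16π²/2.3165² ≈ 70.185 (9× faster decay)
As t → ∞, higher modes decay exponentially faster. The n=1 mode dominates: u ~ c₁ sin(πx/2.3165) e^{-λ₁t}.
Decay rate: λ₁ = 4.24π²/2.3165² ≈ 7.798.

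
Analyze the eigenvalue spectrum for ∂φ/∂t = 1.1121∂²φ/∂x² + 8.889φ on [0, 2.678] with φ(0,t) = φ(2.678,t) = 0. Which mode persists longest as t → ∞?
Eigenvalues: λₙ = 1.1121n²π²/2.678² - 8.889.
First three modes:
  n=1: λ₁ = 1.1121π²/2.678² - 8.889 ≈ -7.359
  n=2: λ₂ = 4.4484π²/2.678² - 8.889 ≈ -2.767
  n=3: λ₃ = 10.0089π²/2.678² - 8.889 ≈ 4.885
Since 1.1121π²/2.678² ≈ 1.53 < 8.889, λ₁ < 0.
The n=1 mode grows fastest (−λₙ is largest for n=1) → dominates.
Asymptotic: φ ~ c₁ sin(πx/2.678) e^{7.359t} (exponential growth at rate −λ₁ ≈ 7.359).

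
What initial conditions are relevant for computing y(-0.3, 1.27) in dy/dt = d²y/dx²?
The entire real line. The heat equation has infinite propagation speed: any initial disturbance instantly affects all points (though exponentially small far away).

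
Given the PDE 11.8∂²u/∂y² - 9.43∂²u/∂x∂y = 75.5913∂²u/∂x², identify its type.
Rewriting in standard form: -75.5913∂²u/∂x² - 9.43∂²u/∂x∂y + 11.8∂²u/∂y² = 0. The second-order coefficients are A = -75.5913, B = -9.43, C = 11.8. Since B² - 4AC = 3656.83426 > 0, this is a hyperbolic PDE.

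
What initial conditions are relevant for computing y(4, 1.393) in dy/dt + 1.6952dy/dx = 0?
A single point: x = 1.6385864. The characteristic through (4, 1.393) is x - 1.6952t = const, so x = 4 - 1.6952·1.393 = 1.6385864.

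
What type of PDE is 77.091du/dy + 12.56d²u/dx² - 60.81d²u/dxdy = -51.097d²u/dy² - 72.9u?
Rewriting in standard form: 12.56d²u/dx² - 60.81d²u/dxdy + 51.097d²u/dy² + 77.091du/dy + 72.9u = 0. With A = 12.56, B = -60.81, C = 51.097, the discriminant is 1130.74282. This is a hyperbolic PDE.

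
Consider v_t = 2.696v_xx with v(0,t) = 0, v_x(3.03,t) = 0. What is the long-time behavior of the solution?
As t → ∞, v → 0. Heat escapes through the Dirichlet boundary.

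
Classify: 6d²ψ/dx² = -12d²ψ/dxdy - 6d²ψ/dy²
Rewriting in standard form: 6d²ψ/dx² + 12d²ψ/dxdy + 6d²ψ/dy² = 0. Parabolic (discriminant = 0).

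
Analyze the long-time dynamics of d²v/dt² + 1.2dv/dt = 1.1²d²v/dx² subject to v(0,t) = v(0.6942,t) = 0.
Long-time behavior: v → 0. Damping (γ=1.2) dissipates energy; oscillations decay exponentially.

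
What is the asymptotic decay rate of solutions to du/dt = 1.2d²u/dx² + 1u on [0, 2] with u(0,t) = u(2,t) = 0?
Eigenvalues: λₙ = 1.2n²π²/2² - 1.
First three modes:
  n=1: λ₁ = 1.2π²/2² - 1 ≈ 1.961
  n=2: λ₂ = 4.8π²/2² - 1 ≈ 10.844
  n=3: λ₃ = 10.8π²/2² - 1 ≈ 25.648
Since 1.2π²/2² ≈ 2.961 > 1, all λₙ > 0.
The n=1 mode decays slowest → dominates as t → ∞.
Asymptotic: u ~ c₁ sin(πx/2) e^{-λ₁t} with decay rate λ₁ ≈ 1.961.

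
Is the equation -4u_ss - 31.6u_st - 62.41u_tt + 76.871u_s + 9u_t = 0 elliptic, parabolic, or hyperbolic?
Computing B² - 4AC with A = -4, B = -31.6, C = -62.41: discriminant = 0 (zero). Answer: parabolic.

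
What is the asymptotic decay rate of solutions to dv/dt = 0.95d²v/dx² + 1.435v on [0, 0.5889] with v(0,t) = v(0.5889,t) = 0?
Eigenvalues: λₙ = 0.95n²π²/0.5889² - 1.435.
First three modes:
  n=1: λ₁ = 0.95π²/0.5889² - 1.435 ≈ 25.601
  n=2: λ₂ = 3.8π²/0.5889² - 1.435 ≈ 106.708
  n=3: λ₃ = 8.55π²/0.5889² - 1.435 ≈ 241.888
Since 0.95π²/0.5889² ≈ 27.036 > 1.435, all λₙ > 0.
The n=1 mode decays slowest → dominates as t → ∞.
Asymptotic: v ~ c₁ sin(πx/0.5889) e^{-λ₁t} with decay rate λ₁ ≈ 25.601.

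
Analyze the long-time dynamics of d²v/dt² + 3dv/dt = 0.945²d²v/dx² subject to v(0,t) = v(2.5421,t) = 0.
Long-time behavior: v → 0. Damping (γ=3) dissipates energy; oscillations decay exponentially.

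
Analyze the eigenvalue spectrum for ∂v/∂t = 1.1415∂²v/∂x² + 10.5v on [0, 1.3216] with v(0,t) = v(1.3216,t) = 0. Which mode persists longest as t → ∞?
Eigenvalues: λₙ = 1.1415n²π²/1.3216² - 10.5.
First three modes:
  n=1: λ₁ = 1.1415π²/1.3216² - 10.5 ≈ -4.05
  n=2: λ₂ = 4.566π²/1.3216² - 10.5 ≈ 15.301
  n=3: λ₃ = 10.2735π²/1.3216² - 10.5 ≈ 47.552
Since 1.1415π²/1.3216² ≈ 6.45 < 10.5, λ₁ < 0.
The n=1 mode grows fastest (−λₙ is largest for n=1) → dominates.
Asymptotic: v ~ c₁ sin(πx/1.3216) e^{4.05t} (exponential growth at rate −λ₁ ≈ 4.05).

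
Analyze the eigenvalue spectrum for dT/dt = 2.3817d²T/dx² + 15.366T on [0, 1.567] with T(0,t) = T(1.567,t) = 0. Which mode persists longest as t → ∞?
Eigenvalues: λₙ = 2.3817n²π²/1.567² - 15.366.
First three modes:
  n=1: λ₁ = 2.3817π²/1.567² - 15.366 ≈ -5.793
  n=2: λ₂ = 9.5268π²/1.567² - 15.366 ≈ 22.926
  n=3: λ₃ = 21.4353π²/1.567² - 15.366 ≈ 70.791
Since 2.3817π²/1.567² ≈ 9.573 < 15.366, λ₁ < 0.
The n=1 mode grows fastest (−λₙ is largest for n=1) → dominates.
Asymptotic: T ~ c₁ sin(πx/1.567) e^{5.793t} (exponential growth at rate −λ₁ ≈ 5.793).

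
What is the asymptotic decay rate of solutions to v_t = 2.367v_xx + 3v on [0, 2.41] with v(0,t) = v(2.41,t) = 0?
Eigenvalues: λₙ = 2.367n²π²/2.41² - 3.
First three modes:
  n=1: λ₁ = 2.367π²/2.41² - 3 ≈ 1.022
  n=2: λ₂ = 9.468π²/2.41² - 3 ≈ 13.089
  n=3: λ₃ = 21.303π²/2.41² - 3 ≈ 33.2
Since 2.367π²/2.41² ≈ 4.022 > 3, all λₙ > 0.
The n=1 mode decays slowest → dominates as t → ∞.
Asymptotic: v ~ c₁ sin(πx/2.41) e^{-λ₁t} with decay rate λ₁ ≈ 1.022.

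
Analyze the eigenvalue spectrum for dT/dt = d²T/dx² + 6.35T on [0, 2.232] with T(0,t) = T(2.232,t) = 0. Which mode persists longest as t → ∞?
Eigenvalues: λₙ = n²π²/2.232² - 6.35.
First three modes:
  n=1: λ₁ = π²/2.232² - 6.35 ≈ -4.369
  n=2: λ₂ = 4π²/2.232² - 6.35 ≈ 1.574
  n=3: λ₃ = 9π²/2.232² - 6.35 ≈ 11.48
Since π²/2.232² ≈ 1.981 < 6.35, λ₁ < 0.
The n=1 mode grows fastest (−λₙ is largest for n=1) → dominates.
Asymptotic: T ~ c₁ sin(πx/2.232) e^{4.369t} (exponential growth at rate −λ₁ ≈ 4.369).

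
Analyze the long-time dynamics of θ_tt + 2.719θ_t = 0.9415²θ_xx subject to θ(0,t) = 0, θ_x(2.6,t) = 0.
Long-time behavior: θ → 0. Damping (γ=2.719) dissipates energy; oscillations decay exponentially.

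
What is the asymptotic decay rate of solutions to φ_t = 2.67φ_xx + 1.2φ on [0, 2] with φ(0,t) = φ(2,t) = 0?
Eigenvalues: λₙ = 2.67n²π²/2² - 1.2.
First three modes:
  n=1: λ₁ = 2.67π²/2² - 1.2 ≈ 5.388
  n=2: λ₂ = 10.68π²/2² - 1.2 ≈ 25.152
  n=3: λ₃ = 24.03π²/2² - 1.2 ≈ 58.092
Since 2.67π²/2² ≈ 6.588 > 1.2, all λₙ > 0.
The n=1 mode decays slowest → dominates as t → ∞.
Asymptotic: φ ~ c₁ sin(πx/2) e^{-λ₁t} with decay rate λ₁ ≈ 5.388.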